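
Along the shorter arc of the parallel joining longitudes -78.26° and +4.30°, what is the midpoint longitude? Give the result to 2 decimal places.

Signed shortest Δλ from -78.26° to +4.30° is +82.56°.
Midpoint longitude = -78.26° + (+82.56°)/2 = -78.26° + 41.28° = -36.98°.

-36.98°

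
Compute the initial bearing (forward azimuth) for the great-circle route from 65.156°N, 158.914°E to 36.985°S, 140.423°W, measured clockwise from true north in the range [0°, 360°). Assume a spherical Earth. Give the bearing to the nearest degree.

131°

Δλ = -140.423 − 158.914 = -299.337°; wrapped into (−180°, 180°]: 60.663°.
θ = atan2( sin Δλ · cos φ₂ , cos φ₁ · sin φ₂ − sin φ₁ · cos φ₂ · cos Δλ )
  = atan2(0.69635, -0.60791) = 131.121° → normalised to [0°, 360°): 131.121°.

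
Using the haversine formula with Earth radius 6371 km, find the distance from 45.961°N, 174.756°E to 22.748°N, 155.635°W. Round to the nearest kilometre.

3708 km

Δλ = -155.635 − 174.756 = -330.391°; wrapped into (−180°, 180°]: 29.609°.
Δφ = 22.748 − 45.961 = -23.213°.
a = sin²(Δφ/2) + cos φ₁ · cos φ₂ · sin²(Δλ/2) = 0.082334.
c = 2·atan2(√a, √(1−a)) = 0.58206 rad → d = 6371·c ≈ 3708.30 km.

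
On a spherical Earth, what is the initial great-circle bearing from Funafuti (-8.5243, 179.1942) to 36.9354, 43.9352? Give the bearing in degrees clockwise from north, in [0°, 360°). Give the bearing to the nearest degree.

312°

Δλ = 43.9352 − 179.1942 = -135.2590°.
θ = atan2( sin Δλ · cos φ₂ , cos φ₁ · sin φ₂ − sin φ₁ · cos φ₂ · cos Δλ )
  = atan2(-0.56264, 0.51012) = -47.803° → normalised to [0°, 360°): 312.197°.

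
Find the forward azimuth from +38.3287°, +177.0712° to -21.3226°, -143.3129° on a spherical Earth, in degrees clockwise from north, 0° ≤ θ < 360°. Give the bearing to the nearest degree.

141°

Δλ = -143.3129 − 177.0712 = -320.3841°; wrapped into (−180°, 180°]: 39.6159°.
θ = atan2( sin Δλ · cos φ₂ , cos φ₁ · sin φ₂ − sin φ₁ · cos φ₂ · cos Δλ )
  = atan2(0.59399, -0.73029) = 140.876° → normalised to [0°, 360°): 140.876°.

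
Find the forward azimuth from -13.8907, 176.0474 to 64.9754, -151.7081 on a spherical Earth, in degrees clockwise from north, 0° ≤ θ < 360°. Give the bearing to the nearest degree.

13°

Δλ = -151.7081 − 176.0474 = -327.7555°; wrapped into (−180°, 180°]: 32.2445°.
θ = atan2( sin Δλ · cos φ₂ , cos φ₁ · sin φ₂ − sin φ₁ · cos φ₂ · cos Δλ )
  = atan2(0.22569, 0.96552) = 13.157° → normalised to [0°, 360°): 13.157°.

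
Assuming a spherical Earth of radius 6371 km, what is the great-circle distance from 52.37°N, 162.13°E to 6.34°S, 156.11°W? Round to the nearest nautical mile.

4118 nmi

Δλ = -156.11 − 162.13 = -318.24°; wrapped into (−180°, 180°]: 41.76°.
Δφ = -6.34 − 52.37 = -58.71°.
a = sin²(Δφ/2) + cos φ₁ · cos φ₂ · sin²(Δλ/2) = 0.317400.
c = 2·atan2(√a, √(1−a)) = 1.19695 rad → d = 6371·c ≈ 7625.76 km ≈ 4117.58 nmi.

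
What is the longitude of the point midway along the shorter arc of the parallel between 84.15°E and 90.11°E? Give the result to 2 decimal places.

87.13°E

Signed shortest Δλ from +84.15° to +90.11° is +5.96°.
Midpoint longitude = +84.15° + (+5.96°)/2 = +84.15° + 2.98° = +87.13°.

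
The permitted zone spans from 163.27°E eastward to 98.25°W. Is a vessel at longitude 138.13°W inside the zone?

Band width going east from +163.27° to -98.25°: ((-98.25 − 163.27) mod 360) = 98.48°.
Offset of -138.13° east of the west edge: ((-138.13 − 163.27) mod 360) = 58.60°.
58.60° ≤ 98.48° ⇒ inside.

Yes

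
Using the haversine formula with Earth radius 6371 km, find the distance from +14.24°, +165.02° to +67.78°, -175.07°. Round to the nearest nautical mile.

3307 nmi

Δλ = -175.07 − 165.02 = -340.09°; wrapped into (−180°, 180°]: 19.91°.
Δφ = 67.78 − 14.24 = 53.54°.
a = sin²(Δφ/2) + cos φ₁ · cos φ₂ · sin²(Δλ/2) = 0.213824.
c = 2·atan2(√a, √(1−a)) = 0.96142 rad → d = 6371·c ≈ 6125.23 km ≈ 3307.36 nmi.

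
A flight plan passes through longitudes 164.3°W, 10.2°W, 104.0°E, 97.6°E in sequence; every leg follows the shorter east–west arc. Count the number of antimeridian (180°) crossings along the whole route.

Leg 1: -164.3° → -10.2°, shortest Δλ = 154.1° (east) — does not cross 180°.
Leg 2: -10.2° → +104.0°, shortest Δλ = 114.2° (east) — does not cross 180°.
Leg 3: +104.0° → +97.6°, shortest Δλ = -6.4° (west) — does not cross 180°.
Total crossings: 0.

0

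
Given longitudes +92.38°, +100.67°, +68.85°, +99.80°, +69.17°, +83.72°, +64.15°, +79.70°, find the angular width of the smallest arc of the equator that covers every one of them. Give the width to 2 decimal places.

36.52°

Sort the longitudes: +64.15°, +68.85°, +69.17°, +79.70°, +83.72°, +92.38°, +99.80°, +100.67°.
Eastward gaps between consecutive values (wrapping around): 4.70°, 0.32°, 10.53°, 4.02°, 8.66°, 7.42°, 0.87°, 323.48°.
Largest gap = 323.48° ⇒ minimal covering band is its complement: 360° − 323.48° = 36.52°.
Band runs from +64.15° eastward to +100.67°.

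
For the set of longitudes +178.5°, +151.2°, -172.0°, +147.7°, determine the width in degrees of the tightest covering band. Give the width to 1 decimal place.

Sort the longitudes: -172.0°, +147.7°, +151.2°, +178.5°.
Eastward gaps between consecutive values (wrapping around): 319.7°, 3.5°, 27.3°, 9.5°.
Largest gap = 319.7° ⇒ minimal covering band is its complement: 360° − 319.7° = 40.3°.
Band runs from +147.7° eastward to -172.0°, crossing the antimeridian.

40.3°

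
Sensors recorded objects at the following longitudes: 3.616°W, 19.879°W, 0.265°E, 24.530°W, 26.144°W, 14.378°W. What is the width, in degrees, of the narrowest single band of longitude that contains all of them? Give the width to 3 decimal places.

Sort the longitudes: -26.144°, -24.530°, -19.879°, -14.378°, -3.616°, +0.265°.
Eastward gaps between consecutive values (wrapping around): 1.614°, 4.651°, 5.501°, 10.762°, 3.881°, 333.591°.
Largest gap = 333.591° ⇒ minimal covering band is its complement: 360° − 333.591° = 26.409°.
Band runs from -26.144° eastward to +0.265°.

26.409°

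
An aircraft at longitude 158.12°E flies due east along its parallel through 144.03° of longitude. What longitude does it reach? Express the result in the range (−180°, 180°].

Start at +158.12°; shift +144.03° → +302.15°.
+302.15° lies outside (−180°, 180°]; subtract 360° → -57.85°.

57.85°W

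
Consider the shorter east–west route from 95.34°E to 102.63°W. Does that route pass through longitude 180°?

Naïve |-102.63 − 95.34| = 197.97° > 180°, so the shorter arc goes the other way round — across 180°.
Signed shortest Δλ = ((-102.63 − 95.34 + 180) mod 360) − 180 = 162.03°.
Going east by 162.03° from +95.34° passes through 180° before reaching -102.63°.

Yes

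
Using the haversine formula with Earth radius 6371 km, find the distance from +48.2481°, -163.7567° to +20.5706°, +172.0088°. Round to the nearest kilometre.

3762 km

Δλ = 172.0088 − -163.7567 = 335.7655°; wrapped into (−180°, 180°]: -24.2345°.
Δφ = 20.5706 − 48.2481 = -27.6775°.
a = sin²(Δφ/2) + cos φ₁ · cos φ₂ · sin²(Δλ/2) = 0.084683.
c = 2·atan2(√a, √(1−a)) = 0.59055 rad → d = 6371·c ≈ 3762.41 km.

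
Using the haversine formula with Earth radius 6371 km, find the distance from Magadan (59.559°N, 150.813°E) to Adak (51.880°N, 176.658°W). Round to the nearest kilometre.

Δλ = -176.658 − 150.813 = -327.471°; wrapped into (−180°, 180°]: 32.529°.
Δφ = 51.880 − 59.559 = -7.679°.
a = sin²(Δφ/2) + cos φ₁ · cos φ₂ · sin²(Δλ/2) = 0.029017.
c = 2·atan2(√a, √(1−a)) = 0.34236 rad → d = 6371·c ≈ 2181.15 km.

2181 km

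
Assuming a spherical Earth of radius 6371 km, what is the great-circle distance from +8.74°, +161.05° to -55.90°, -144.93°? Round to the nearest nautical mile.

Δλ = -144.93 − 161.05 = -305.98°; wrapped into (−180°, 180°]: 54.02°.
Δφ = -55.90 − 8.74 = -64.64°.
a = sin²(Δφ/2) + cos φ₁ · cos φ₂ · sin²(Δλ/2) = 0.400136.
c = 2·atan2(√a, √(1−a)) = 1.36972 rad → d = 6371·c ≈ 8726.46 km ≈ 4711.91 nmi.

4712 nmi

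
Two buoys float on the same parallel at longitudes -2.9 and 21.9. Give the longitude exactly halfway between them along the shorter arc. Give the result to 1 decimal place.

Signed shortest Δλ from -2.9° to +21.9° is +24.8°.
Midpoint longitude = -2.9° + (+24.8°)/2 = -2.9° + 12.4° = +9.5°.

+9.5°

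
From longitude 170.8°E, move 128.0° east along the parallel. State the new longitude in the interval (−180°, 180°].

61.2°W

Start at +170.8°; shift +128.0° → +298.8°.
+298.8° lies outside (−180°, 180°]; subtract 360° → -61.2°.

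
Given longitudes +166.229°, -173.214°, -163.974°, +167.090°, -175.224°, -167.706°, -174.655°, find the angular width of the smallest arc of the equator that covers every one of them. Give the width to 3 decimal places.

29.797°

Sort the longitudes: -175.224°, -174.655°, -173.214°, -167.706°, -163.974°, +166.229°, +167.090°.
Eastward gaps between consecutive values (wrapping around): 0.569°, 1.441°, 5.508°, 3.732°, 330.203°, 0.861°, 17.686°.
Largest gap = 330.203° ⇒ minimal covering band is its complement: 360° − 330.203° = 29.797°.
Band runs from +166.229° eastward to -163.974°, crossing the antimeridian.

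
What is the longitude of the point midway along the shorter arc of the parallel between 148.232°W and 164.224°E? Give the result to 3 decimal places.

172.004°W

Signed shortest Δλ from -148.232° to +164.224° is -47.544°.
Midpoint longitude = -148.232° + (-47.544°)/2 = -148.232° − 23.772° = -172.004°.
(The naïve average (-148.232 + +164.224)/2 = 7.996° is on the wrong side of the globe.)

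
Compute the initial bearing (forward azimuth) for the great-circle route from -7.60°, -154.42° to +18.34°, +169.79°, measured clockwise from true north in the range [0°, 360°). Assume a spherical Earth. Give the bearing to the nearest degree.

Δλ = 169.79 − -154.42 = 324.21°; wrapped into (−180°, 180°]: -35.79°.
θ = atan2( sin Δλ · cos φ₂ , cos φ₁ · sin φ₂ − sin φ₁ · cos φ₂ · cos Δλ )
  = atan2(-0.55511, 0.41372) = -53.303° → normalised to [0°, 360°): 306.697°.

307°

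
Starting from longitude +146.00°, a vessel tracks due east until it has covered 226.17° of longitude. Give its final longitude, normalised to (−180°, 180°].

+12.17°

Start at +146.00°; shift +226.17° → +372.17°.
+372.17° lies outside (−180°, 180°]; subtract 360° → +12.17°.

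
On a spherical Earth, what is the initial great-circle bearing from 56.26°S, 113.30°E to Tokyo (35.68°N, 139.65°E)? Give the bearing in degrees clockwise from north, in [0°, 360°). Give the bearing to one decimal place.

Δλ = 139.65 − 113.30 = 26.35°.
θ = atan2( sin Δλ · cos φ₂ , cos φ₁ · sin φ₂ − sin φ₁ · cos φ₂ · cos Δλ )
  = atan2(0.36054, 0.92925) = 21.206° → normalised to [0°, 360°): 21.206°.

21.2°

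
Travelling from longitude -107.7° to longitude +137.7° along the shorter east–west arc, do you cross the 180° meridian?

Naïve |137.7 − -107.7| = 245.4° > 180°, so the shorter arc goes the other way round — across 180°.
Signed shortest Δλ = ((137.7 − -107.7 + 180) mod 360) − 180 = -114.6°.
Going west by 114.6° from -107.7° passes through 180° before reaching +137.7°.

Yes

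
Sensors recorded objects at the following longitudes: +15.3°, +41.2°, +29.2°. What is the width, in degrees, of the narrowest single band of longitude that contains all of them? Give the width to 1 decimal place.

25.9°

Sort the longitudes: +15.3°, +29.2°, +41.2°.
Eastward gaps between consecutive values (wrapping around): 13.9°, 12.0°, 334.1°.
Largest gap = 334.1° ⇒ minimal covering band is its complement: 360° − 334.1° = 25.9°.
Band runs from +15.3° eastward to +41.2°.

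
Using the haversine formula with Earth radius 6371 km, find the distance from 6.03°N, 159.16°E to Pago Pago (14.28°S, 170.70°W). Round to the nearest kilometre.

4019 km

Δλ = -170.70 − 159.16 = -329.86°; wrapped into (−180°, 180°]: 30.14°.
Δφ = -14.28 − 6.03 = -20.31°.
a = sin²(Δφ/2) + cos φ₁ · cos φ₂ · sin²(Δλ/2) = 0.096234.
c = 2·atan2(√a, √(1−a)) = 0.63084 rad → d = 6371·c ≈ 4019.09 km.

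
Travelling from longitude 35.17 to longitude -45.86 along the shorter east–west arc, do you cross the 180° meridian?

No

Signed shortest Δλ = ((-45.86 − 35.17 + 180) mod 360) − 180 = -81.03°.
Going west by 81.03° from +35.17° reaches -45.86° without touching 180°.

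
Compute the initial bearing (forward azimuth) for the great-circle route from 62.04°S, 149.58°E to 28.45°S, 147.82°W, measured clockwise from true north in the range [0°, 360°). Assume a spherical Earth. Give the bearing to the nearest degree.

80°

Δλ = -147.82 − 149.58 = -297.40°; wrapped into (−180°, 180°]: 62.60°.
θ = atan2( sin Δλ · cos φ₂ , cos φ₁ · sin φ₂ − sin φ₁ · cos φ₂ · cos Δλ )
  = atan2(0.78060, 0.13403) = 80.257° → normalised to [0°, 360°): 80.257°.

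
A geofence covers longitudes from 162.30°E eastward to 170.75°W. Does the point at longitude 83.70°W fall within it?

Band width going east from +162.30° to -170.75°: ((-170.75 − 162.30) mod 360) = 26.95°.
Offset of -83.70° east of the west edge: ((-83.70 − 162.30) mod 360) = 114.00°.
114.00° > 26.95° ⇒ outside.

No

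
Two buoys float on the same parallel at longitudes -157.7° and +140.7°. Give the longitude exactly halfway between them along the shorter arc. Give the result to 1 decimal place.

Signed shortest Δλ from -157.7° to +140.7° is -61.6°.
Midpoint longitude = -157.7° + (-61.6°)/2 = -157.7° − 30.8° = -188.5°.
Normalise into (−180°, 180°]: +171.5°.
(The naïve average (-157.7 + +140.7)/2 = -8.5° is on the wrong side of the globe.)

+171.5°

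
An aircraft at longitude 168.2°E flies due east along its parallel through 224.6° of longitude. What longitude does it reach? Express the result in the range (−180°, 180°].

32.8°E

Start at +168.2°; shift +224.6° → +392.8°.
+392.8° lies outside (−180°, 180°]; subtract 360° → +32.8°.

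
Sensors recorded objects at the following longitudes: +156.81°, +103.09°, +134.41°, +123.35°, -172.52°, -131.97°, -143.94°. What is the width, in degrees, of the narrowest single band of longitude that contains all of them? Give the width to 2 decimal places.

Sort the longitudes: -172.52°, -143.94°, -131.97°, +103.09°, +123.35°, +134.41°, +156.81°.
Eastward gaps between consecutive values (wrapping around): 28.58°, 11.97°, 235.06°, 20.26°, 11.06°, 22.40°, 30.67°.
Largest gap = 235.06° ⇒ minimal covering band is its complement: 360° − 235.06° = 124.94°.
Band runs from +103.09° eastward to -131.97°, crossing the antimeridian.

124.94°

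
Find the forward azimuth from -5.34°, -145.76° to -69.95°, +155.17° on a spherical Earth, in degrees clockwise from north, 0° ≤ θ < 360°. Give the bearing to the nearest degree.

198°

Δλ = 155.17 − -145.76 = 300.93°; wrapped into (−180°, 180°]: -59.07°.
θ = atan2( sin Δλ · cos φ₂ , cos φ₁ · sin φ₂ − sin φ₁ · cos φ₂ · cos Δλ )
  = atan2(-0.29409, -0.91892) = -162.253° → normalised to [0°, 360°): 197.747°.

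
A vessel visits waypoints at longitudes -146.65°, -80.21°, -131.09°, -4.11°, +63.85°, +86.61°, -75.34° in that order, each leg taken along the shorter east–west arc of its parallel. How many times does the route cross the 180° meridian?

Leg 1: -146.65° → -80.21°, shortest Δλ = 66.44° (east) — does not cross 180°.
Leg 2: -80.21° → -131.09°, shortest Δλ = -50.88° (west) — does not cross 180°.
Leg 3: -131.09° → -4.11°, shortest Δλ = 126.98° (east) — does not cross 180°.
Leg 4: -4.11° → +63.85°, shortest Δλ = 67.96° (east) — does not cross 180°.
Leg 5: +63.85° → +86.61°, shortest Δλ = 22.76° (east) — does not cross 180°.
Leg 6: +86.61° → -75.34°, shortest Δλ = -161.95° (west) — does not cross 180°.
Total crossings: 0.

0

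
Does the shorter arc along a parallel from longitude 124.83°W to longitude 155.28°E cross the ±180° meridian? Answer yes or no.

Yes

Naïve |155.28 − -124.83| = 280.11° > 180°, so the shorter arc goes the other way round — across 180°.
Signed shortest Δλ = ((155.28 − -124.83 + 180) mod 360) − 180 = -79.89°.
Going west by 79.89° from -124.83° passes through 180° before reaching +155.28°.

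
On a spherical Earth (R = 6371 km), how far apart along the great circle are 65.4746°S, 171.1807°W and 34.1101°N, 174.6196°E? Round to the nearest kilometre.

11141 km

Δλ = 174.6196 − -171.1807 = 345.8003°; wrapped into (−180°, 180°]: -14.1997°.
Δφ = 34.1101 − -65.4746 = 99.5847°.
a = sin²(Δφ/2) + cos φ₁ · cos φ₂ · sin²(Δλ/2) = 0.588503.
c = 2·atan2(√a, √(1−a)) = 1.74874 rad → d = 6371·c ≈ 11141.22 km.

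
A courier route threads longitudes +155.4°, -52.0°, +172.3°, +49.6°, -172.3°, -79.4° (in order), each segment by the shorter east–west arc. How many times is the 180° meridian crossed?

Leg 1: +155.4° → -52.0°, shortest Δλ = 152.6° (east) — crosses 180°.
Leg 2: -52.0° → +172.3°, shortest Δλ = -135.7° (west) — crosses 180°.
Leg 3: +172.3° → +49.6°, shortest Δλ = -122.7° (west) — does not cross 180°.
Leg 4: +49.6° → -172.3°, shortest Δλ = 138.1° (east) — crosses 180°.
Leg 5: -172.3° → -79.4°, shortest Δλ = 92.9° (east) — does not cross 180°.
Total crossings: 3.

3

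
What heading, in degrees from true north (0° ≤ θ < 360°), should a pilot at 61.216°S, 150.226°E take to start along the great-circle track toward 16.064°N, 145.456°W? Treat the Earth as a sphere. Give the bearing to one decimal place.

60.1°

Δλ = -145.456 − 150.226 = -295.682°; wrapped into (−180°, 180°]: 64.318°.
θ = atan2( sin Δλ · cos φ₂ , cos φ₁ · sin φ₂ − sin φ₁ · cos φ₂ · cos Δλ )
  = atan2(0.86602, 0.49824) = 60.088° → normalised to [0°, 360°): 60.088°.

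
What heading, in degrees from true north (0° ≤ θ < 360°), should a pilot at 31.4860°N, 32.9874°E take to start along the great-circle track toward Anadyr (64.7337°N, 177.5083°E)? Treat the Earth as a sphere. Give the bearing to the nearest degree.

Δλ = 177.5083 − 32.9874 = 144.5209°.
θ = atan2( sin Δλ · cos φ₂ , cos φ₁ · sin φ₂ − sin φ₁ · cos φ₂ · cos Δλ )
  = atan2(0.24773, 0.95272) = 14.576° → normalised to [0°, 360°): 14.576°.

15°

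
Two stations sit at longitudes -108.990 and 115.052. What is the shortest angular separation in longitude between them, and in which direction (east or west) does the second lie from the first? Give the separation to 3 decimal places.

Raw difference: 115.052 − -108.990 = 224.042°.
Normalise into (−180°, 180°]: 224.042° − 360° = -135.958°.
Negative ⇒ the second point lies to the west; separation 135.958°.

135.958° west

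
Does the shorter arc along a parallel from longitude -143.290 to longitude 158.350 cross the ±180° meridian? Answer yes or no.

Yes

Naïve |158.350 − -143.290| = 301.64° > 180°, so the shorter arc goes the other way round — across 180°.
Signed shortest Δλ = ((158.350 − -143.290 + 180) mod 360) − 180 = -58.36°.
Going west by 58.36° from -143.290° passes through 180° before reaching +158.350°.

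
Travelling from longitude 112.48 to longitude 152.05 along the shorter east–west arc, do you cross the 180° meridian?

Signed shortest Δλ = ((152.05 − 112.48 + 180) mod 360) − 180 = 39.57°.
Going east by 39.57° from +112.48° reaches +152.05° without touching 180°.

No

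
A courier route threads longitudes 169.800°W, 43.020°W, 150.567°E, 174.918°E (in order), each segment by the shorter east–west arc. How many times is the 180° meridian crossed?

Leg 1: -169.800° → -43.020°, shortest Δλ = 126.78° (east) — does not cross 180°.
Leg 2: -43.020° → +150.567°, shortest Δλ = -166.413° (west) — crosses 180°.
Leg 3: +150.567° → +174.918°, shortest Δλ = 24.351° (east) — does not cross 180°.
Total crossings: 1.

1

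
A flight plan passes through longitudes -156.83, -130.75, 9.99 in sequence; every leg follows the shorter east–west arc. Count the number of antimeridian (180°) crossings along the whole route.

0

Leg 1: -156.83° → -130.75°, shortest Δλ = 26.08° (east) — does not cross 180°.
Leg 2: -130.75° → +9.99°, shortest Δλ = 140.74° (east) — does not cross 180°.
Total crossings: 0.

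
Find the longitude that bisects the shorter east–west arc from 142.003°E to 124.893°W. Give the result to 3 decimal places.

171.445°W

Signed shortest Δλ from +142.003° to -124.893° is +93.104°.
Midpoint longitude = +142.003° + (+93.104°)/2 = +142.003° + 46.552° = +188.555°.
Normalise into (−180°, 180°]: -171.445°.
(The naïve average (+142.003 + -124.893)/2 = 8.555° is on the wrong side of the globe.)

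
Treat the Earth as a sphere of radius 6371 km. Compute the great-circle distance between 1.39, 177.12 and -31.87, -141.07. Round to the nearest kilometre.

5747 km

Δλ = -141.07 − 177.12 = -318.19°; wrapped into (−180°, 180°]: 41.81°.
Δφ = -31.87 − 1.39 = -33.26°.
a = sin²(Δφ/2) + cos φ₁ · cos φ₂ · sin²(Δλ/2) = 0.189999.
c = 2·atan2(√a, √(1−a)) = 0.90205 rad → d = 6371·c ≈ 5746.97 km.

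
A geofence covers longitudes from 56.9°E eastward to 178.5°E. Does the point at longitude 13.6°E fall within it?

Band width going east from +56.9° to +178.5°: ((178.5 − 56.9) mod 360) = 121.6°.
Offset of +13.6° east of the west edge: ((13.6 − 56.9) mod 360) = 316.7°.
316.7° > 121.6° ⇒ outside.

No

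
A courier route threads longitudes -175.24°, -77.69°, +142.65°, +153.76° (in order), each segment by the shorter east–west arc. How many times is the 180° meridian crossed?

Leg 1: -175.24° → -77.69°, shortest Δλ = 97.55° (east) — does not cross 180°.
Leg 2: -77.69° → +142.65°, shortest Δλ = -139.66° (west) — crosses 180°.
Leg 3: +142.65° → +153.76°, shortest Δλ = 11.11° (east) — does not cross 180°.
Total crossings: 1.

1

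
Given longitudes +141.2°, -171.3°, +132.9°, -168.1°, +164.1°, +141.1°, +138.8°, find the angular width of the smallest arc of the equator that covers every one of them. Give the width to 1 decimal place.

Sort the longitudes: -171.3°, -168.1°, +132.9°, +138.8°, +141.1°, +141.2°, +164.1°.
Eastward gaps between consecutive values (wrapping around): 3.2°, 301.0°, 5.9°, 2.3°, 0.1°, 22.9°, 24.6°.
Largest gap = 301.0° ⇒ minimal covering band is its complement: 360° − 301.0° = 59.0°.
Band runs from +132.9° eastward to -168.1°, crossing the antimeridian.

59.0°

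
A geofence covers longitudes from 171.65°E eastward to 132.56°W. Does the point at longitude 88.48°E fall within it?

Band width going east from +171.65° to -132.56°: ((-132.56 − 171.65) mod 360) = 55.79°.
Offset of +88.48° east of the west edge: ((88.48 − 171.65) mod 360) = 276.83°.
276.83° > 55.79° ⇒ outside.

No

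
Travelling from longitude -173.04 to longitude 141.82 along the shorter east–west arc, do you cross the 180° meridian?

Yes

Naïve |141.82 − -173.04| = 314.86° > 180°, so the shorter arc goes the other way round — across 180°.
Signed shortest Δλ = ((141.82 − -173.04 + 180) mod 360) − 180 = -45.14°.
Going west by 45.14° from -173.04° passes through 180° before reaching +141.82°.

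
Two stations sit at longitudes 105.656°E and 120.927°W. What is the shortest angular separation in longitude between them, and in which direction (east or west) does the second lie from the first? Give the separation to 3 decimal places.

133.417° east

Raw difference: -120.927 − 105.656 = -226.583°.
Normalise into (−180°, 180°]: -226.583° + 360° = 133.417°.
Positive ⇒ the second point lies to the east; separation 133.417°.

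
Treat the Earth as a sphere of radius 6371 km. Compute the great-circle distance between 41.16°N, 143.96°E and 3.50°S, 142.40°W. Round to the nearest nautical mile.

Δλ = -142.40 − 143.96 = -286.36°; wrapped into (−180°, 180°]: 73.64°.
Δφ = -3.50 − 41.16 = -44.66°.
a = sin²(Δφ/2) + cos φ₁ · cos φ₂ · sin²(Δλ/2) = 0.414256.
c = 2·atan2(√a, √(1−a)) = 1.39846 rad → d = 6371·c ≈ 8909.57 km ≈ 4810.78 nmi.

4811 nmi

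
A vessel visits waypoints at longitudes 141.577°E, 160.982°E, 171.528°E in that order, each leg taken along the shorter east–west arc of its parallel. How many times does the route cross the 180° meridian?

0

Leg 1: +141.577° → +160.982°, shortest Δλ = 19.405° (east) — does not cross 180°.
Leg 2: +160.982° → +171.528°, shortest Δλ = 10.546° (east) — does not cross 180°.
Total crossings: 0.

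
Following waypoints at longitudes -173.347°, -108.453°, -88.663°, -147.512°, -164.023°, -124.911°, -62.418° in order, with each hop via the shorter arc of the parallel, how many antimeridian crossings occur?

0

Leg 1: -173.347° → -108.453°, shortest Δλ = 64.894° (east) — does not cross 180°.
Leg 2: -108.453° → -88.663°, shortest Δλ = 19.79° (east) — does not cross 180°.
Leg 3: -88.663° → -147.512°, shortest Δλ = -58.849° (west) — does not cross 180°.
Leg 4: -147.512° → -164.023°, shortest Δλ = -16.511° (west) — does not cross 180°.
Leg 5: -164.023° → -124.911°, shortest Δλ = 39.112° (east) — does not cross 180°.
Leg 6: -124.911° → -62.418°, shortest Δλ = 62.493° (east) — does not cross 180°.
Total crossings: 0.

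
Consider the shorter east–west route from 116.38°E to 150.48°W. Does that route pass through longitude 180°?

Naïve |-150.48 − 116.38| = 266.86° > 180°, so the shorter arc goes the other way round — across 180°.
Signed shortest Δλ = ((-150.48 − 116.38 + 180) mod 360) − 180 = 93.14°.
Going east by 93.14° from +116.38° passes through 180° before reaching -150.48°.

Yes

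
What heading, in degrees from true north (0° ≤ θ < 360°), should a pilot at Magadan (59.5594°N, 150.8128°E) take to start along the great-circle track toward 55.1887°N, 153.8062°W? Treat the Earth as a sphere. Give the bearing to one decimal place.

Δλ = -153.8062 − 150.8128 = -304.6190°; wrapped into (−180°, 180°]: 55.3810°.
θ = atan2( sin Δλ · cos φ₂ , cos φ₁ · sin φ₂ − sin φ₁ · cos φ₂ · cos Δλ )
  = atan2(0.46980, 0.13636) = 73.815° → normalised to [0°, 360°): 73.815°.

73.8°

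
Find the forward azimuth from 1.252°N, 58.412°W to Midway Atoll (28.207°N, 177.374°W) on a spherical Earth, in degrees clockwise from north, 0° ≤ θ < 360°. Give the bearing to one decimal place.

302.0°

Δλ = -177.374 − -58.412 = -118.962°.
θ = atan2( sin Δλ · cos φ₂ , cos φ₁ · sin φ₂ − sin φ₁ · cos φ₂ · cos Δλ )
  = atan2(-0.77104, 0.48187) = -57.996° → normalised to [0°, 360°): 302.004°.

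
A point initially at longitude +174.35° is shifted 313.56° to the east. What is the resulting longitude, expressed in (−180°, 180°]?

Start at +174.35°; shift +313.56° → +487.91°.
+487.91° lies outside (−180°, 180°]; subtract 360° → +127.91°.

+127.91°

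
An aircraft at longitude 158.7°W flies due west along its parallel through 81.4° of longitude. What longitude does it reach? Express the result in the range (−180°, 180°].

Start at -158.7°; shift −81.4° → -240.1°.
-240.1° lies outside (−180°, 180°]; add 360° → +119.9°.

119.9°E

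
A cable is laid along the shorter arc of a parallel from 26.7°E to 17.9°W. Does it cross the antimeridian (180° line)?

No

Signed shortest Δλ = ((-17.9 − 26.7 + 180) mod 360) − 180 = -44.6°.
Going west by 44.6° from +26.7° reaches -17.9° without touching 180°.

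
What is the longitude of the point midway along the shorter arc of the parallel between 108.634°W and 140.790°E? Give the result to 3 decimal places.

Signed shortest Δλ from -108.634° to +140.790° is -110.576°.
Midpoint longitude = -108.634° + (-110.576°)/2 = -108.634° − 55.288° = -163.922°.
(The naïve average (-108.634 + +140.790)/2 = 16.078° is on the wrong side of the globe.)

163.922°W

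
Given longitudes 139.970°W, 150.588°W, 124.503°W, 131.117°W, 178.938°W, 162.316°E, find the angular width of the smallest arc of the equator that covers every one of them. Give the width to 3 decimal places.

Sort the longitudes: -178.938°, -150.588°, -139.970°, -131.117°, -124.503°, +162.316°.
Eastward gaps between consecutive values (wrapping around): 28.350°, 10.618°, 8.853°, 6.614°, 286.819°, 18.746°.
Largest gap = 286.819° ⇒ minimal covering band is its complement: 360° − 286.819° = 73.181°.
Band runs from +162.316° eastward to -124.503°, crossing the antimeridian.

73.181°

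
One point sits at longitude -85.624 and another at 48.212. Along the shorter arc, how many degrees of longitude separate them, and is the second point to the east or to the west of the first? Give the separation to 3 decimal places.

133.836° east

Raw difference: 48.212 − -85.624 = 133.836°.
Normalise into (−180°, 180°]: 133.836° stays 133.836°.
Positive ⇒ the second point lies to the east; separation 133.836°.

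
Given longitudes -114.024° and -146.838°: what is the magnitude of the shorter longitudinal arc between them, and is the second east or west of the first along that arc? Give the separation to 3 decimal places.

Raw difference: -146.838 − -114.024 = -32.814°.
Normalise into (−180°, 180°]: -32.814° stays -32.814°.
Negative ⇒ the second point lies to the west; separation 32.814°.

32.814° west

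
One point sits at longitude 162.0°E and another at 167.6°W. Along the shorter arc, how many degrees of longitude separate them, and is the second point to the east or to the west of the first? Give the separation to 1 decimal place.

Raw difference: -167.6 − 162.0 = -329.6°.
Normalise into (−180°, 180°]: -329.6° + 360° = 30.4°.
Positive ⇒ the second point lies to the east; separation 30.4°.

30.4° east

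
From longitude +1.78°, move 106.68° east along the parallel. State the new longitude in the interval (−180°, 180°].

Start at +1.78°; shift +106.68° → +108.46°.
+108.46° already lies in (−180°, 180°].

+108.46°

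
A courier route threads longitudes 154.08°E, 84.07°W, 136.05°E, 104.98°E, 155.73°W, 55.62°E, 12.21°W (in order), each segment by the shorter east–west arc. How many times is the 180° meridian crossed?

4

Leg 1: +154.08° → -84.07°, shortest Δλ = 121.85° (east) — crosses 180°.
Leg 2: -84.07° → +136.05°, shortest Δλ = -139.88° (west) — crosses 180°.
Leg 3: +136.05° → +104.98°, shortest Δλ = -31.07° (west) — does not cross 180°.
Leg 4: +104.98° → -155.73°, shortest Δλ = 99.29° (east) — crosses 180°.
Leg 5: -155.73° → +55.62°, shortest Δλ = -148.65° (west) — crosses 180°.
Leg 6: +55.62° → -12.21°, shortest Δλ = -67.83° (west) — does not cross 180°.
Total crossings: 4.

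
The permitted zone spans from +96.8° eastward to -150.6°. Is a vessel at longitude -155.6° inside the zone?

Band width going east from +96.8° to -150.6°: ((-150.6 − 96.8) mod 360) = 112.6°.
Offset of -155.6° east of the west edge: ((-155.6 − 96.8) mod 360) = 107.6°.
107.6° ≤ 112.6° ⇒ inside.

Yes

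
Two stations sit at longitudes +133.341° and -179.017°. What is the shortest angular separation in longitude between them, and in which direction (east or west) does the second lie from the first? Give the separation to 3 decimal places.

Raw difference: -179.017 − 133.341 = -312.358°.
Normalise into (−180°, 180°]: -312.358° + 360° = 47.642°.
Positive ⇒ the second point lies to the east; separation 47.642°.

47.642° east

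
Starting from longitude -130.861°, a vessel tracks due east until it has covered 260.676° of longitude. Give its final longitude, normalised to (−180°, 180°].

+129.815°

Start at -130.861°; shift +260.676° → +129.815°.
+129.815° already lies in (−180°, 180°].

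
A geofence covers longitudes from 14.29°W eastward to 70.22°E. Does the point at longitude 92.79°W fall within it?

No

Band width going east from -14.29° to +70.22°: ((70.22 − -14.29) mod 360) = 84.51°.
Offset of -92.79° east of the west edge: ((-92.79 − -14.29) mod 360) = 281.50°.
281.50° > 84.51° ⇒ outside.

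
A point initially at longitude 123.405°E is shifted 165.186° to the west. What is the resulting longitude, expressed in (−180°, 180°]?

Start at +123.405°; shift −165.186° → -41.781°.
-41.781° already lies in (−180°, 180°].

41.781°W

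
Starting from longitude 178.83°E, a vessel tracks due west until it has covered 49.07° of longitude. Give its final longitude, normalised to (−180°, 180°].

Start at +178.83°; shift −49.07° → +129.76°.
+129.76° already lies in (−180°, 180°].

129.76°E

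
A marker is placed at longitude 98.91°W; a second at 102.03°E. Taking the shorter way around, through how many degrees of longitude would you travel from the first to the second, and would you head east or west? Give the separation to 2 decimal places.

159.06° west

Raw difference: 102.03 − -98.91 = 200.94°.
Normalise into (−180°, 180°]: 200.94° − 360° = -159.06°.
Negative ⇒ the second point lies to the west; separation 159.06°.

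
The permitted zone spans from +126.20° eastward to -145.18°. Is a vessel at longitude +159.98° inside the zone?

Yes

Band width going east from +126.20° to -145.18°: ((-145.18 − 126.20) mod 360) = 88.62°.
Offset of +159.98° east of the west edge: ((159.98 − 126.20) mod 360) = 33.78°.
33.78° ≤ 88.62° ⇒ inside.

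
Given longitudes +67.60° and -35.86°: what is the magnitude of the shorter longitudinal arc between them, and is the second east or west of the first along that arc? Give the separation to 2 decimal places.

103.46° west

Raw difference: -35.86 − 67.60 = -103.46°.
Normalise into (−180°, 180°]: -103.46° stays -103.46°.
Negative ⇒ the second point lies to the west; separation 103.46°.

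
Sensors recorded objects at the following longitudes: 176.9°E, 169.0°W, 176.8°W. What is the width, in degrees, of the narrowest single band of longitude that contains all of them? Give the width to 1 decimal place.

14.1°

Sort the longitudes: -176.8°, -169.0°, +176.9°.
Eastward gaps between consecutive values (wrapping around): 7.8°, 345.9°, 6.3°.
Largest gap = 345.9° ⇒ minimal covering band is its complement: 360° − 345.9° = 14.1°.
Band runs from +176.9° eastward to -169.0°, crossing the antimeridian.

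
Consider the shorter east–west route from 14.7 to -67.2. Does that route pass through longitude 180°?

Signed shortest Δλ = ((-67.2 − 14.7 + 180) mod 360) − 180 = -81.9°.
Going west by 81.9° from +14.7° reaches -67.2° without touching 180°.

No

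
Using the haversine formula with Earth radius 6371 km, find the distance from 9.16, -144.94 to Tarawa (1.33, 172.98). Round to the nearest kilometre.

Δλ = 172.98 − -144.94 = 317.92°; wrapped into (−180°, 180°]: -42.08°.
Δφ = 1.33 − 9.16 = -7.83°.
a = sin²(Δφ/2) + cos φ₁ · cos φ₂ · sin²(Δλ/2) = 0.131879.
c = 2·atan2(√a, √(1−a)) = 0.74330 rad → d = 6371·c ≈ 4735.54 km.

4736 km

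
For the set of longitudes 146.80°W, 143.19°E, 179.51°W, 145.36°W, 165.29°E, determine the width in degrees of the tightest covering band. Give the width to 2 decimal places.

71.45°

Sort the longitudes: -179.51°, -146.80°, -145.36°, +143.19°, +165.29°.
Eastward gaps between consecutive values (wrapping around): 32.71°, 1.44°, 288.55°, 22.10°, 15.20°.
Largest gap = 288.55° ⇒ minimal covering band is its complement: 360° − 288.55° = 71.45°.
Band runs from +143.19° eastward to -145.36°, crossing the antimeridian.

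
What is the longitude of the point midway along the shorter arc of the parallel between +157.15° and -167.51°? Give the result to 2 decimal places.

+174.82°

Signed shortest Δλ from +157.15° to -167.51° is +35.34°.
Midpoint longitude = +157.15° + (+35.34°)/2 = +157.15° + 17.67° = +174.82°.
(The naïve average (+157.15 + -167.51)/2 = -5.18° is on the wrong side of the globe.)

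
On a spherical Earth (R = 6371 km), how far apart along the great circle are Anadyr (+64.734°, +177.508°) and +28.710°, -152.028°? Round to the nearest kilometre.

4536 km

Δλ = -152.028 − 177.508 = -329.536°; wrapped into (−180°, 180°]: 30.464°.
Δφ = 28.710 − 64.734 = -36.024°.
a = sin²(Δφ/2) + cos φ₁ · cos φ₂ · sin²(Δλ/2) = 0.121454.
c = 2·atan2(√a, √(1−a)) = 0.71195 rad → d = 6371·c ≈ 4535.82 km.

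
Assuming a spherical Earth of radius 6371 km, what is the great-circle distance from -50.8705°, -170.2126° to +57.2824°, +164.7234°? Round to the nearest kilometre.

Δλ = 164.7234 − -170.2126 = 334.9360°; wrapped into (−180°, 180°]: -25.0640°.
Δφ = 57.2824 − -50.8705 = 108.1529°.
a = sin²(Δφ/2) + cos φ₁ · cos φ₂ · sin²(Δλ/2) = 0.671837.
c = 2·atan2(√a, √(1−a)) = 1.92162 rad → d = 6371·c ≈ 12242.65 km.

12243 km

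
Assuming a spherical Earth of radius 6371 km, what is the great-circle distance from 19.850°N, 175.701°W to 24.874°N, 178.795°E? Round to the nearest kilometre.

795 km

Δλ = 178.795 − -175.701 = 354.496°; wrapped into (−180°, 180°]: -5.504°.
Δφ = 24.874 − 19.850 = 5.024°.
a = sin²(Δφ/2) + cos φ₁ · cos φ₂ · sin²(Δλ/2) = 0.003888.
c = 2·atan2(√a, √(1−a)) = 0.12479 rad → d = 6371·c ≈ 795.04 km.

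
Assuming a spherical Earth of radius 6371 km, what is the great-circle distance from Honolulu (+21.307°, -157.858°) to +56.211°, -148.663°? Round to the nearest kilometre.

Δλ = -148.663 − -157.858 = 9.195°.
Δφ = 56.211 − 21.307 = 34.904°.
a = sin²(Δφ/2) + cos φ₁ · cos φ₂ · sin²(Δλ/2) = 0.093273.
c = 2·atan2(√a, √(1−a)) = 0.62073 rad → d = 6371·c ≈ 3954.67 km.

3955 km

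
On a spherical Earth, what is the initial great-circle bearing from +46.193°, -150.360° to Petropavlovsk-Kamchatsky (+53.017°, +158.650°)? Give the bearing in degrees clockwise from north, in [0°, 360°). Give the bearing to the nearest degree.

301°

Δλ = 158.650 − -150.360 = 309.010°; wrapped into (−180°, 180°]: -50.990°.
θ = atan2( sin Δλ · cos φ₂ , cos φ₁ · sin φ₂ − sin φ₁ · cos φ₂ · cos Δλ )
  = atan2(-0.46745, 0.27969) = -59.107° → normalised to [0°, 360°): 300.893°.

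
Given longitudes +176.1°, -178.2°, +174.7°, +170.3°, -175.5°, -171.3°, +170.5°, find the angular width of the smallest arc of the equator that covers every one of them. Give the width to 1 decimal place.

18.4°

Sort the longitudes: -178.2°, -175.5°, -171.3°, +170.3°, +170.5°, +174.7°, +176.1°.
Eastward gaps between consecutive values (wrapping around): 2.7°, 4.2°, 341.6°, 0.2°, 4.2°, 1.4°, 5.7°.
Largest gap = 341.6° ⇒ minimal covering band is its complement: 360° − 341.6° = 18.4°.
Band runs from +170.3° eastward to -171.3°, crossing the antimeridian.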